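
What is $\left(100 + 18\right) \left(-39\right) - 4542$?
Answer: $-9144$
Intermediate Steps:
$\left(100 + 18\right) \left(-39\right) - 4542 = 118 \left(-39\right) - 4542 = -4602 - 4542 = -9144$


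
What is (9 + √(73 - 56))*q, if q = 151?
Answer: 1359 + 151*√17 ≈ 1981.6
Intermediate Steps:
(9 + √(73 - 56))*q = (9 + √(73 - 56))*151 = (9 + √17)*151 = 1359 + 151*√17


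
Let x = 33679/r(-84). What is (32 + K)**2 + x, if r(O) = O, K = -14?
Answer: -6463/84 ≈ -76.940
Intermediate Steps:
x = -33679/84 (x = 33679/(-84) = 33679*(-1/84) = -33679/84 ≈ -400.94)
(32 + K)**2 + x = (32 - 14)**2 - 33679/84 = 18**2 - 33679/84 = 324 - 33679/84 = -6463/84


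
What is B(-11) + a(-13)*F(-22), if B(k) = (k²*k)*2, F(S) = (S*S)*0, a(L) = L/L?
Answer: -2662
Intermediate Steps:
a(L) = 1
F(S) = 0 (F(S) = S²*0 = 0)
B(k) = 2*k³ (B(k) = k³*2 = 2*k³)
B(-11) + a(-13)*F(-22) = 2*(-11)³ + 1*0 = 2*(-1331) + 0 = -2662 + 0 = -2662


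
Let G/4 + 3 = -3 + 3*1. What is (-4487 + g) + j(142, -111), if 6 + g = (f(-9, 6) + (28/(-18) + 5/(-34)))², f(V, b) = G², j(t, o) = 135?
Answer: 1487927161/93636 ≈ 15891.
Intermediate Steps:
G = -12 (G = -12 + 4*(-3 + 3*1) = -12 + 4*(-3 + 3) = -12 + 4*0 = -12 + 0 = -12)
f(V, b) = 144 (f(V, b) = (-12)² = 144)
g = 1895431033/93636 (g = -6 + (144 + (28/(-18) + 5/(-34)))² = -6 + (144 + (28*(-1/18) + 5*(-1/34)))² = -6 + (144 + (-14/9 - 5/34))² = -6 + (144 - 521/306)² = -6 + (43543/306)² = -6 + 1895992849/93636 = 1895431033/93636 ≈ 20243.)
(-4487 + g) + j(142, -111) = (-4487 + 1895431033/93636) + 135 = 1475286301/93636 + 135 = 1487927161/93636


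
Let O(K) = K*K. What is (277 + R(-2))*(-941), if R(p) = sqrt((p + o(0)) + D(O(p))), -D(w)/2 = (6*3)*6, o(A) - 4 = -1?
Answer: -260657 - 941*I*sqrt(215) ≈ -2.6066e+5 - 13798.0*I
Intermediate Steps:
O(K) = K**2
o(A) = 3 (o(A) = 4 - 1 = 3)
D(w) = -216 (D(w) = -2*6*3*6 = -36*6 = -2*108 = -216)
R(p) = sqrt(-213 + p) (R(p) = sqrt((p + 3) - 216) = sqrt((3 + p) - 216) = sqrt(-213 + p))
(277 + R(-2))*(-941) = (277 + sqrt(-213 - 2))*(-941) = (277 + sqrt(-215))*(-941) = (277 + I*sqrt(215))*(-941) = -260657 - 941*I*sqrt(215)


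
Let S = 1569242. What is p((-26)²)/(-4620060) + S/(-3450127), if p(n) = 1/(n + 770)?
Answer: -10483488716726047/23048941759058520 ≈ -0.45484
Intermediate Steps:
p(n) = 1/(770 + n)
p((-26)²)/(-4620060) + S/(-3450127) = 1/((770 + (-26)²)*(-4620060)) + 1569242/(-3450127) = -1/4620060/(770 + 676) + 1569242*(-1/3450127) = -1/4620060/1446 - 1569242/3450127 = (1/1446)*(-1/4620060) - 1569242/3450127 = -1/6680606760 - 1569242/3450127 = -10483488716726047/23048941759058520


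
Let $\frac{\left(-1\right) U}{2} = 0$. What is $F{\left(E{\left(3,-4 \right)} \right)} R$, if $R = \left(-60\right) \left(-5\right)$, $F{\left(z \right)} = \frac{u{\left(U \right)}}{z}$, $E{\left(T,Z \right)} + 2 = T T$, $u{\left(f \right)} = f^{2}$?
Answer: $0$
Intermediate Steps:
$U = 0$ ($U = \left(-2\right) 0 = 0$)
$E{\left(T,Z \right)} = -2 + T^{2}$ ($E{\left(T,Z \right)} = -2 + T T = -2 + T^{2}$)
$F{\left(z \right)} = 0$ ($F{\left(z \right)} = \frac{0^{2}}{z} = \frac{0}{z} = 0$)
$R = 300$
$F{\left(E{\left(3,-4 \right)} \right)} R = 0 \cdot 300 = 0$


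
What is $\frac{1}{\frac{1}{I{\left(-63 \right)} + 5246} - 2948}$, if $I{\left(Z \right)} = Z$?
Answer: $- \frac{5183}{15279483} \approx -0.00033921$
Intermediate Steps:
$\frac{1}{\frac{1}{I{\left(-63 \right)} + 5246} - 2948} = \frac{1}{\frac{1}{-63 + 5246} - 2948} = \frac{1}{\frac{1}{5183} - 2948} = \frac{1}{- \frac{15279483}{5183}} = - \frac{5183}{15279483}$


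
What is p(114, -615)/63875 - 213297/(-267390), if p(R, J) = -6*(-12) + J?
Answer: 898610207/1138635750 ≈ 0.78920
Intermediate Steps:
p(R, J) = 72 + J
p(114, -615)/63875 - 213297/(-267390) = (72 - 615)/63875 - 213297/(-267390) = -543*1/63875 - 213297*(-1/267390) = -543/63875 + 71099/89130 = 898610207/1138635750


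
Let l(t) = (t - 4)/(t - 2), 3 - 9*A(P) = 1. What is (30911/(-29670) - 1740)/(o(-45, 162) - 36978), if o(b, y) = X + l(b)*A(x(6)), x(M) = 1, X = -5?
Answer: 7283596251/154716301790 ≈ 0.047077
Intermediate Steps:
A(P) = 2/9 (A(P) = ⅓ - ⅑*1 = ⅓ - ⅑ = 2/9)
l(t) = (-4 + t)/(-2 + t)
o(b, y) = -5 + 2*(-4 + b)/(9*(-2 + b)) (o(b, y) = -5 + ((-4 + b)/(-2 + b))*(2/9) = -5 + 2*(-4 + b)/(9*(-2 + b)))
(30911/(-29670) - 1740)/(o(-45, 162) - 36978) = (30911/(-29670) - 1740)/((82 - 43*(-45))/(9*(-2 - 45)) - 36978) = (30911*(-1/29670) - 1740)/((⅑)*(82 + 1935)/(-47) - 36978) = (-30911/29670 - 1740)/((⅑)*(-1/47)*2017 - 36978) = -51656711/(29670*(-2017/423 - 36978)) = -51656711/(29670*(-15643711/423)) = -51656711/29670*(-423/15643711) = 7283596251/154716301790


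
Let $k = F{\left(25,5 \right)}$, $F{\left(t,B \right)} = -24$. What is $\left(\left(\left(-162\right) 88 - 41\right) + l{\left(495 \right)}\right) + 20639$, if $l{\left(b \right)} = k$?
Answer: $6318$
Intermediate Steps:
$k = -24$
$l{\left(b \right)} = -24$
$\left(\left(\left(-162\right) 88 - 41\right) + l{\left(495 \right)}\right) + 20639 = \left(\left(\left(-162\right) 88 - 41\right) - 24\right) + 20639 = \left(\left(-14256 - 41\right) - 24\right) + 20639 = \left(-14297 - 24\right) + 20639 = -14321 + 20639 = 6318$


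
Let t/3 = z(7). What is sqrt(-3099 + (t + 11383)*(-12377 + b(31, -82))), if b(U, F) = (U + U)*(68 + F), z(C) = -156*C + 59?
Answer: 3*I*sqrt(12191631) ≈ 10475.0*I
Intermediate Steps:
z(C) = 59 - 156*C
b(U, F) = 2*U*(68 + F) (b(U, F) = (2*U)*(68 + F) = 2*U*(68 + F))
t = -3099 (t = 3*(59 - 156*7) = 3*(59 - 1092) = 3*(-1033) = -3099)
sqrt(-3099 + (t + 11383)*(-12377 + b(31, -82))) = sqrt(-3099 + (-3099 + 11383)*(-12377 + 2*31*(68 - 82))) = sqrt(-3099 + 8284*(-12377 + 2*31*(-14))) = sqrt(-3099 + 8284*(-12377 - 868)) = sqrt(-3099 + 8284*(-13245)) = sqrt(-3099 - 109721580) = sqrt(-109724679) = 3*I*sqrt(12191631)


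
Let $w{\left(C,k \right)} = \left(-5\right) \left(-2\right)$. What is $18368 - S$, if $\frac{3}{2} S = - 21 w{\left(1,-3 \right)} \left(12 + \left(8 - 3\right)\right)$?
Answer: $20748$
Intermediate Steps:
$w{\left(C,k \right)} = 10$
$S = -2380$ ($S = \frac{2 \left(-21\right) 10 \left(12 + \left(8 - 3\right)\right)}{3} = \frac{2 \left(- 210 \left(12 + 5\right)\right)}{3} = \frac{2 \left(\left(-210\right) 17\right)}{3} = \frac{2}{3} \left(-3570\right) = -2380$)
$18368 - S = 18368 - -2380 = 18368 + 2380 = 20748$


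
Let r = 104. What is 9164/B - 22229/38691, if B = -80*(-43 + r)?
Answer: -115760461/47203020 ≈ -2.4524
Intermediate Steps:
B = -4880 (B = -80*(-43 + 104) = -80*61 = -4880)
9164/B - 22229/38691 = 9164/(-4880) - 22229/38691 = 9164*(-1/4880) - 22229*1/38691 = -2291/1220 - 22229/38691 = -115760461/47203020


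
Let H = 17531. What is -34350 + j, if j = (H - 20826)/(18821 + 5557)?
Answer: -837387595/24378 ≈ -34350.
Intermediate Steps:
j = -3295/24378 (j = (17531 - 20826)/(18821 + 5557) = -3295/24378 ≈ -0.13516)
-34350 + j = -34350 - 3295/24378 = -837387595/24378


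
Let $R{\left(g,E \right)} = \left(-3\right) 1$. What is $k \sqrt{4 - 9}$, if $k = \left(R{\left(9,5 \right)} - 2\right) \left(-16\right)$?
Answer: $80 i \sqrt{5} \approx 178.89 i$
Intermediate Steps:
$R{\left(g,E \right)} = -3$
$k = 80$ ($k = \left(-3 - 2\right) \left(-16\right) = \left(-5\right) \left(-16\right) = 80$)
$k \sqrt{4 - 9} = 80 \sqrt{4 - 9} = 80 \sqrt{-5} = 80 i \sqrt{5}$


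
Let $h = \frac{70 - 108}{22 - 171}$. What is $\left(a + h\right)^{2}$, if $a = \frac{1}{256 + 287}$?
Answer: $\frac{431933089}{6545942649} \approx 0.065985$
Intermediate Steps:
$h = \frac{38}{149}$ ($h = - \frac{38}{-149} = \left(-38\right) \left(- \frac{1}{149}\right) = \frac{38}{149} \approx 0.25503$)
$a = \frac{1}{543} \approx 0.0018416$
$\left(a + h\right)^{2} = \left(\frac{1}{543} + \frac{38}{149}\right)^{2} = \left(\frac{20783}{80907}\right)^{2} = \frac{431933089}{6545942649}$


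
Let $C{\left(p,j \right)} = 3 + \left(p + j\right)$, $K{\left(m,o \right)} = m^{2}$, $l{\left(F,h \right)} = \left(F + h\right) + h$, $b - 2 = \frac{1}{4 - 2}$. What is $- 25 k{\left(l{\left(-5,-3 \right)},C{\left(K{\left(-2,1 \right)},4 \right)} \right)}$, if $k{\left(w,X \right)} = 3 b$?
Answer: $- \frac{375}{2} \approx -187.5$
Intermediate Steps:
$b = \frac{5}{2}$ ($b = 2 + \frac{1}{4 - 2} = 2 + \frac{1}{2} = \frac{5}{2} \approx 2.5$)
$l{\left(F,h \right)} = F + 2 h$
$C{\left(p,j \right)} = 3 + j + p$ ($C{\left(p,j \right)} = 3 + \left(j + p\right) = 3 + j + p$)
$k{\left(w,X \right)} = \frac{15}{2}$ ($k{\left(w,X \right)} = 3 \cdot \frac{5}{2} = \frac{15}{2}$)
$- 25 k{\left(l{\left(-5,-3 \right)},C{\left(K{\left(-2,1 \right)},4 \right)} \right)} = \left(-25\right) \frac{15}{2} = - \frac{375}{2}$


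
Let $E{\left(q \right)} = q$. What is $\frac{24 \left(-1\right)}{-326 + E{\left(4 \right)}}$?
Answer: $\frac{12}{161} \approx 0.074534$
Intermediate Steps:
$\frac{24 \left(-1\right)}{-326 + E{\left(4 \right)}} = \frac{24 \left(-1\right)}{-326 + 4} = \frac{1}{-322} \left(-24\right) = \left(- \frac{1}{322}\right) \left(-24\right) = \frac{12}{161}$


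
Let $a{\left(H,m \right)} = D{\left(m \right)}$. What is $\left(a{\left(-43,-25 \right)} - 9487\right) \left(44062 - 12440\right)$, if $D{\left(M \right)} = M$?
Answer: $-300788464$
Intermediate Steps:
$a{\left(H,m \right)} = m$
$\left(a{\left(-43,-25 \right)} - 9487\right) \left(44062 - 12440\right) = \left(-25 - 9487\right) \left(44062 - 12440\right) = \left(-9512\right) 31622 = -300788464$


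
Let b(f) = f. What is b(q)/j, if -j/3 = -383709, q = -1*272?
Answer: -272/1151127 ≈ -0.00023629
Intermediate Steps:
q = -272
j = 1151127 (j = -3*(-383709) = 1151127)
b(q)/j = -272/1151127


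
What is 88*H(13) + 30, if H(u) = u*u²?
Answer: 193366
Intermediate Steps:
H(u) = u³
88*H(13) + 30 = 88*13³ + 30 = 88*2197 + 30 = 193336 + 30 = 193366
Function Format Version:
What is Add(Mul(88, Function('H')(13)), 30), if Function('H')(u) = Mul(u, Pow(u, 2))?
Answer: 193366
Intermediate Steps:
Function('H')(u) = Pow(u, 3)
Add(Mul(88, Function('H')(13)), 30) = Add(Mul(88, Pow(13, 3)), 30) = Add(Mul(88, 2197), 30) = Add(193336, 30) = 193366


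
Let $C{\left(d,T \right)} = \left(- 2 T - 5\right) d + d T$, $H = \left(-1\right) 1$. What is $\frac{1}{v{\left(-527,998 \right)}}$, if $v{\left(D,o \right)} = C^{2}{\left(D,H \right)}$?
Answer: $\frac{1}{4443664} \approx 2.2504 \cdot 10^{-7}$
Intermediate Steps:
$H = -1$
$C{\left(d,T \right)} = T d + d \left(-5 - 2 T\right)$ ($C{\left(d,T \right)} = \left(-5 - 2 T\right) d + T d = d \left(-5 - 2 T\right) + T d = T d + d \left(-5 - 2 T\right)$)
$v{\left(D,o \right)} = 16 D^{2}$ ($v{\left(D,o \right)} = \left(- D \left(5 - 1\right)\right)^{2} = \left(\left(-1\right) D 4\right)^{2} = \left(- 4 D\right)^{2} = 16 D^{2}$)
$\frac{1}{v{\left(-527,998 \right)}} = \frac{1}{16 \left(-527\right)^{2}} = \frac{1}{16 \cdot 277729} = \frac{1}{4443664}$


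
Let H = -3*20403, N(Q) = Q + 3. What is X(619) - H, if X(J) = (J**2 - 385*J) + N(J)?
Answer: 206677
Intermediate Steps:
N(Q) = 3 + Q
H = -61209
X(J) = 3 + J**2 - 384*J (X(J) = (J**2 - 385*J) + (3 + J) = 3 + J**2 - 384*J)
X(619) - H = (3 + 619**2 - 384*619) - 1*(-61209) = (3 + 383161 - 237696) + 61209 = 145468 + 61209 = 206677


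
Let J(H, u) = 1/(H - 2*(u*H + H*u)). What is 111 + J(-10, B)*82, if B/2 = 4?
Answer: 17246/155 ≈ 111.26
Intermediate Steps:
B = 8 (B = 2*4 = 8)
J(H, u) = 1/(H - 4*H*u) (J(H, u) = 1/(H - 2*(H*u + H*u)) = 1/(H - 4*H*u))
111 + J(-10, B)*82 = 111 - 1/(-10*(-1 + 4*8))*82 = 111 - 1*(-⅒)/(-1 + 32)*82 = 111 - 1*(-⅒)/31*82 = 111 - 1*(-⅒)*1/31*82 = 111 + (1/310)*82 = 111 + 41/155 = 17246/155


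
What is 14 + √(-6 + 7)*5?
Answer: 19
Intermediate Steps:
14 + √(-6 + 7)*5 = 14 + √1*5 = 14 + 1*5 = 14 + 5 = 19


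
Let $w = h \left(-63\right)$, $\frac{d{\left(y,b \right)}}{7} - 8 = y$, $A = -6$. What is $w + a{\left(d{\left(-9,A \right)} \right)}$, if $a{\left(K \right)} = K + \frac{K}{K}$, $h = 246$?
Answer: $-15504$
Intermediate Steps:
$d{\left(y,b \right)} = 56 + 7 y$
$a{\left(K \right)} = 1 + K$ ($a{\left(K \right)} = K + 1 = 1 + K$)
$w = -15498$ ($w = 246 \left(-63\right) = -15498$)
$w + a{\left(d{\left(-9,A \right)} \right)} = -15498 + \left(1 + \left(56 + 7 \left(-9\right)\right)\right) = -15498 + \left(1 + \left(56 - 63\right)\right) = -15498 + \left(1 - 7\right) = -15498 - 6 = -15504$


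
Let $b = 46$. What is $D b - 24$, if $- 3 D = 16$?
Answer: $- \frac{808}{3} \approx -269.33$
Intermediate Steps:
$D = - \frac{16}{3}$ ($D = \left(- \frac{1}{3}\right) 16 = - \frac{16}{3} \approx -5.3333$)
$D b - 24 = \left(- \frac{16}{3}\right) 46 - 24 = - \frac{736}{3} - 24 = - \frac{808}{3}$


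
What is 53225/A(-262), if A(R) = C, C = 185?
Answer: 10645/37 ≈ 287.70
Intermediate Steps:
A(R) = 185
53225/A(-262) = 53225/185 = 53225*(1/185) = 10645/37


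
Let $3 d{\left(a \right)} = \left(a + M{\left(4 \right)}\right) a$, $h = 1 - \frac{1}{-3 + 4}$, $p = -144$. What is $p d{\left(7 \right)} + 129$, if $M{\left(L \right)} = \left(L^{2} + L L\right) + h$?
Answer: $-12975$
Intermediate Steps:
$h = 0$ ($h = 1 - 1^{-1} = 1 - 1 = 0$)
$M{\left(L \right)} = 2 L^{2}$ ($M{\left(L \right)} = \left(L^{2} + L L\right) + 0 = \left(L^{2} + L^{2}\right) + 0 = 2 L^{2} + 0 = 2 L^{2}$)
$d{\left(a \right)} = \frac{a \left(32 + a\right)}{3}$ ($d{\left(a \right)} = \frac{\left(a + 2 \cdot 4^{2}\right) a}{3} = \frac{\left(a + 2 \cdot 16\right) a}{3} = \frac{\left(a + 32\right) a}{3} = \frac{\left(32 + a\right) a}{3} = \frac{a \left(32 + a\right)}{3}$)
$p d{\left(7 \right)} + 129 = - 144 \cdot \frac{1}{3} \cdot 7 \left(32 + 7\right) + 129 = - 144 \cdot \frac{1}{3} \cdot 7 \cdot 39 + 129 = \left(-144\right) 91 + 129 = -13104 + 129 = -12975$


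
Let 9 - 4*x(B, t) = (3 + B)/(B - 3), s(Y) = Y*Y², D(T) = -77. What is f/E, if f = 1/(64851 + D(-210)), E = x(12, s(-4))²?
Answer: 18/3918827 ≈ 4.5932e-6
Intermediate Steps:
s(Y) = Y³
x(B, t) = 9/4 - (3 + B)/(4*(-3 + B)) (x(B, t) = 9/4 - (3 + B)/(4*(B - 3)) = 9/4 - (3 + B)/(4*(-3 + B)))
E = 121/36 (E = ((-15 + 4*12)/(2*(-3 + 12)))² = ((½)*(-15 + 48)/9)² = ((½)*(⅑)*33)² = (11/6)² = 121/36 ≈ 3.3611)
f = 1/64774 (f = 1/(64851 - 77) = 1/64774 ≈ 1.5438e-5)
f/E = 1/(64774*(121/36)) = (1/64774)*(36/121) = 18/3918827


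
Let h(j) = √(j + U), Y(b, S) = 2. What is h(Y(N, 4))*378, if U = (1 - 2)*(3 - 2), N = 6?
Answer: 378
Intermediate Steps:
U = -1 (U = -1*1 = -1)
h(j) = √(-1 + j) (h(j) = √(j - 1) = √(-1 + j))
h(Y(N, 4))*378 = √(-1 + 2)*378 = √1*378 = 1*378 = 378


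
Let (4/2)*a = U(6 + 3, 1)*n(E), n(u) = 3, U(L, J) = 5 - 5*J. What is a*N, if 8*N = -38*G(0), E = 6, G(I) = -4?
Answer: 0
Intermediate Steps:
a = 0 (a = ((5 - 5*1)*3)/2 = ((5 - 5)*3)/2 = (0*3)/2 = (½)*0 = 0)
N = 19 (N = (-38*(-4))/8 = (⅛)*152 = 19)
a*N = 0*19 = 0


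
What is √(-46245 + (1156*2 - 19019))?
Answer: 2*I*√15738 ≈ 250.9*I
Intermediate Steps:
√(-46245 + (1156*2 - 19019)) = √(-46245 + (2312 - 19019)) = √(-46245 - 16707) = √(-62952) = 2*I*√15738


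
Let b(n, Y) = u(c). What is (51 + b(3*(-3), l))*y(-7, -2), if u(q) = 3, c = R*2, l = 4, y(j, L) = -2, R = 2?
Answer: -108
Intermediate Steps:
c = 4 (c = 2*2 = 4)
b(n, Y) = 3
(51 + b(3*(-3), l))*y(-7, -2) = (51 + 3)*(-2) = 54*(-2) = -108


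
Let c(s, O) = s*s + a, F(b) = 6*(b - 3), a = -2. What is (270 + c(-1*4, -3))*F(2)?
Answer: -1704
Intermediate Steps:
F(b) = -18 + 6*b (F(b) = 6*(-3 + b) = -18 + 6*b)
c(s, O) = -2 + s**2 (c(s, O) = s*s - 2 = s**2 - 2 = -2 + s**2)
(270 + c(-1*4, -3))*F(2) = (270 + (-2 + (-1*4)**2))*(-18 + 6*2) = (270 + (-2 + (-4)**2))*(-18 + 12) = (270 + (-2 + 16))*(-6) = (270 + 14)*(-6) = 284*(-6) = -1704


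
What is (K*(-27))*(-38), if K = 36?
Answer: 36936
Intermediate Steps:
(K*(-27))*(-38) = (36*(-27))*(-38) = -972*(-38) = 36936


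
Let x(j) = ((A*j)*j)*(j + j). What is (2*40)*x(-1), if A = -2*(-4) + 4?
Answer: -1920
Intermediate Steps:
A = 12 (A = 8 + 4 = 12)
x(j) = 24*j³ (x(j) = ((12*j)*j)*(j + j) = (12*j²)*(2*j) = 24*j³)
(2*40)*x(-1) = (2*40)*(24*(-1)³) = 80*(24*(-1)) = 80*(-24) = -1920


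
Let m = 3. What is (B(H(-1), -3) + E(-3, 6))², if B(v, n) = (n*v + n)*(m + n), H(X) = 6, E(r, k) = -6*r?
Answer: 324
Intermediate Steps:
B(v, n) = (3 + n)*(n + n*v) (B(v, n) = (n*v + n)*(3 + n) = (n + n*v)*(3 + n) = (3 + n)*(n + n*v))
(B(H(-1), -3) + E(-3, 6))² = (-3*(3 - 3 + 3*6 - 3*6) - 6*(-3))² = (-3*(3 - 3 + 18 - 18) + 18)² = (-3*0 + 18)² = (0 + 18)² = 18² = 324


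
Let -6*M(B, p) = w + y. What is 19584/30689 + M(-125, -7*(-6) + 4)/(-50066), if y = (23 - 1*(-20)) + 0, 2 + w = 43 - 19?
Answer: 5884950049/9218852844 ≈ 0.63836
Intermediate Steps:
w = 22 (w = -2 + (43 - 19) = -2 + 24 = 22)
y = 43 (y = (23 + 20) + 0 = 43 + 0 = 43)
M(B, p) = -65/6 (M(B, p) = -(22 + 43)/6 = -⅙*65 = -65/6)
19584/30689 + M(-125, -7*(-6) + 4)/(-50066) = 19584/30689 - 65/6/(-50066) = 19584*(1/30689) - 65/6*(-1/50066) = 19584/30689 + 65/300396 = 5884950049/9218852844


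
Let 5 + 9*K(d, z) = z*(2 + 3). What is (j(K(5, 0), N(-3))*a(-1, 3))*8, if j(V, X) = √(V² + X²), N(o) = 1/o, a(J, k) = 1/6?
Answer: 4*√34/27 ≈ 0.86384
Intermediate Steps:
a(J, k) = ⅙ (a(J, k) = 1*(⅙) = ⅙)
K(d, z) = -5/9 + 5*z/9 (K(d, z) = -5/9 + (z*(2 + 3))/9 = -5/9 + (z*5)/9 = -5/9 + (5*z)/9 = -5/9 + 5*z/9)
(j(K(5, 0), N(-3))*a(-1, 3))*8 = (√((-5/9 + (5/9)*0)² + (1/(-3))²)*(⅙))*8 = (√((-5/9 + 0)² + (-⅓)²)*(⅙))*8 = (√((-5/9)² + ⅑)*(⅙))*8 = (√(25/81 + ⅑)*(⅙))*8 = (√(34/81)*(⅙))*8 = ((√34/9)*(⅙))*8 = (√34/54)*8 = 4*√34/27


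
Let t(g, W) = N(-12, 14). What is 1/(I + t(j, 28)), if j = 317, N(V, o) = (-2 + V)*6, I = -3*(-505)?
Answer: 1/1431 ≈ 0.00069881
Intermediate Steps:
I = 1515
N(V, o) = -12 + 6*V
t(g, W) = -84 (t(g, W) = -12 + 6*(-12) = -12 - 72 = -84)
1/(I + t(j, 28)) = 1/(1515 - 84) = 1/1431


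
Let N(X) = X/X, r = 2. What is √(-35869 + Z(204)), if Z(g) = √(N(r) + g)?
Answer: √(-35869 + √205) ≈ 189.35*I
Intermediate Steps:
N(X) = 1
Z(g) = √(1 + g)
√(-35869 + Z(204)) = √(-35869 + √(1 + 204)) = √(-35869 + √205)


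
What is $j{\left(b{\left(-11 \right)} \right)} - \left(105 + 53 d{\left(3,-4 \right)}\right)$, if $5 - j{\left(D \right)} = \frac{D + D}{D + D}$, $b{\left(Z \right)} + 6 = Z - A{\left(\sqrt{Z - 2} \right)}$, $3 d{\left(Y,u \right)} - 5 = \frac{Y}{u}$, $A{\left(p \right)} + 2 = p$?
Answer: $- \frac{2113}{12} \approx -176.08$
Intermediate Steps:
$A{\left(p \right)} = -2 + p$
$d{\left(Y,u \right)} = \frac{5}{3} + \frac{Y}{3 u}$ ($d{\left(Y,u \right)} = \frac{5}{3} + \frac{Y \frac{1}{u}}{3} = \frac{5}{3} + \frac{Y}{3 u}$)
$b{\left(Z \right)} = -4 + Z - \sqrt{-2 + Z}$ ($b{\left(Z \right)} = -6 - \left(-2 + \sqrt{Z - 2} - Z\right) = -6 - \left(-2 + \sqrt{-2 + Z} - Z\right) = -6 + \left(2 + Z - \sqrt{-2 + Z}\right) = -4 + Z - \sqrt{-2 + Z}$)
$j{\left(D \right)} = 4$ ($j{\left(D \right)} = 5 - \frac{D + D}{D + D} = 5 - \frac{2 D}{2 D} = 5 - 2 D \frac{1}{2 D} = 5 - 1 = 4$)
$j{\left(b{\left(-11 \right)} \right)} - \left(105 + 53 d{\left(3,-4 \right)}\right) = 4 - \left(105 + 53 \frac{3 + 5 \left(-4\right)}{3 \left(-4\right)}\right) = 4 - \left(105 + 53 \cdot \frac{1}{3} \left(- \frac{1}{4}\right) \left(3 - 20\right)\right) = 4 - \left(105 + 53 \cdot \frac{1}{3} \left(- \frac{1}{4}\right) \left(-17\right)\right) = 4 - \frac{2161}{12} = - \frac{2113}{12}$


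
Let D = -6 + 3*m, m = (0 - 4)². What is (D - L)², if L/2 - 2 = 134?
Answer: 52900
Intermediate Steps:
L = 272 (L = 4 + 2*134 = 4 + 268 = 272)
m = 16 (m = (-4)² = 16)
D = 42 (D = -6 + 3*16 = -6 + 48 = 42)
(D - L)² = (42 - 1*272)² = (42 - 272)² = (-230)² = 52900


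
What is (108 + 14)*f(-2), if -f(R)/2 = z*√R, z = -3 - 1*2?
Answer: 1220*I*√2 ≈ 1725.3*I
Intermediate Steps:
z = -5 (z = -3 - 2 = -5)
f(R) = 10*√R (f(R) = -(-10)*√R = 10*√R)
(108 + 14)*f(-2) = (108 + 14)*(10*√(-2)) = 122*(10*(I*√2)) = 122*(10*I*√2) = 1220*I*√2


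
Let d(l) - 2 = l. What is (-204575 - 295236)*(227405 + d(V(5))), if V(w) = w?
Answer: -113663019132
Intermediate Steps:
d(l) = 2 + l
(-204575 - 295236)*(227405 + d(V(5))) = (-204575 - 295236)*(227405 + (2 + 5)) = -499811*(227405 + 7) = -499811*227412 = -113663019132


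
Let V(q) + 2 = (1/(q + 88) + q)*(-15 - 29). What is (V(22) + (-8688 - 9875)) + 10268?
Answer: -46327/5 ≈ -9265.4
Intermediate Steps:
V(q) = -2 - 44*q - 44/(88 + q) (V(q) = -2 + (1/(q + 88) + q)*(-15 - 29) = -2 + (1/(88 + q) + q)*(-44) = -2 + (q + 1/(88 + q))*(-44) = -2 + (-44*q - 44/(88 + q)) = -2 - 44*q - 44/(88 + q))
(V(22) + (-8688 - 9875)) + 10268 = (2*(-110 - 1937*22 - 22*22**2)/(88 + 22) + (-8688 - 9875)) + 10268 = (2*(-110 - 42614 - 22*484)/110 - 18563) + 10268 = (2*(1/110)*(-110 - 42614 - 10648) - 18563) + 10268 = (2*(1/110)*(-53372) - 18563) + 10268 = (-4852/5 - 18563) + 10268 = -97667/5 + 10268 = -46327/5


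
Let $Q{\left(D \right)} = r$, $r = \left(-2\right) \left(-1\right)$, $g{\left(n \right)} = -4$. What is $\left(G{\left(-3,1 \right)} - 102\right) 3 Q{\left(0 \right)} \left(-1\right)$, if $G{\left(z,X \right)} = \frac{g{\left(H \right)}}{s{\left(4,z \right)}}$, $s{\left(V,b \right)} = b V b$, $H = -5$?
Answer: $\frac{1838}{3} \approx 612.67$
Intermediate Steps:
$s{\left(V,b \right)} = V b^{2}$ ($s{\left(V,b \right)} = V b b = V b^{2}$)
$r = 2$
$Q{\left(D \right)} = 2$
$G{\left(z,X \right)} = - \frac{1}{z^{2}}$ ($G{\left(z,X \right)} = - \frac{4}{4 z^{2}} = - 4 \frac{1}{4 z^{2}} = - \frac{1}{z^{2}}$)
$\left(G{\left(-3,1 \right)} - 102\right) 3 Q{\left(0 \right)} \left(-1\right) = \left(- \frac{1}{9} - 102\right) 3 \cdot 2 \left(-1\right) = \left(\left(-1\right) \frac{1}{9} - 102\right) 6 \left(-1\right) = \left(- \frac{1}{9} - 102\right) \left(-6\right) = \left(- \frac{919}{9}\right) \left(-6\right) = \frac{1838}{3}$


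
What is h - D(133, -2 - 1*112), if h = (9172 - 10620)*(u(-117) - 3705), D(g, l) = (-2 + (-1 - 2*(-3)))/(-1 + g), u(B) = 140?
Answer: 227133279/44 ≈ 5.1621e+6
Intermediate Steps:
D(g, l) = 3/(-1 + g) (D(g, l) = (-2 + (-1 + 6))/(-1 + g) = (-2 + 5)/(-1 + g) = 3/(-1 + g))
h = 5162120 (h = (9172 - 10620)*(140 - 3705) = -1448*(-3565) = 5162120)
h - D(133, -2 - 1*112) = 5162120 - 3/(-1 + 133) = 5162120 - 3/132 = 5162120 - 1*1/44 = 5162120 - 1/44 = 227133279/44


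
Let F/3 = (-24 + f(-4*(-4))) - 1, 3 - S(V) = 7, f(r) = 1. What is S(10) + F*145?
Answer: -10444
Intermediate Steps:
S(V) = -4 (S(V) = 3 - 1*7 = 3 - 7 = -4)
F = -72 (F = 3*((-24 + 1) - 1) = 3*(-23 - 1) = 3*(-24) = -72)
S(10) + F*145 = -4 - 72*145 = -4 - 10440 = -10444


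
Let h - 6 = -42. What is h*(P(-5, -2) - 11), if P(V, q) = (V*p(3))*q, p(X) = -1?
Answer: 756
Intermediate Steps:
h = -36 (h = 6 - 42 = -36)
P(V, q) = -V*q (P(V, q) = (V*(-1))*q = (-V)*q = -V*q)
h*(P(-5, -2) - 11) = -36*(-1*(-5)*(-2) - 11) = -36*(-10 - 11) = -36*(-21) = 756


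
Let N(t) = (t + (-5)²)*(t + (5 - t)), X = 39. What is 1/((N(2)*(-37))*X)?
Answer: -1/194805 ≈ -5.1333e-6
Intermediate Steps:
N(t) = 125 + 5*t (N(t) = (t + 25)*5 = (25 + t)*5 = 125 + 5*t)
1/((N(2)*(-37))*X) = 1/(((125 + 5*2)*(-37))*39) = 1/(((125 + 10)*(-37))*39) = 1/((135*(-37))*39) = 1/(-4995*39) = 1/(-194805) = -1/194805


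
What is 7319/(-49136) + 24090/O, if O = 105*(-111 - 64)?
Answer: -87878191/60191600 ≈ -1.4600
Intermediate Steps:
O = -18375 (O = 105*(-175) = -18375)
7319/(-49136) + 24090/O = 7319/(-49136) + 24090/(-18375) = 7319*(-1/49136) + 24090*(-1/18375) = -7319/49136 - 1606/1225 = -87878191/60191600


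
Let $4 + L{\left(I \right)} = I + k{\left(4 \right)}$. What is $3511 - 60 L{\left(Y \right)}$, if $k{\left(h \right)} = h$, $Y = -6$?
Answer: $3871$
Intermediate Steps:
$L{\left(I \right)} = I$ ($L{\left(I \right)} = -4 + \left(I + 4\right) = -4 + \left(4 + I\right) = I$)
$3511 - 60 L{\left(Y \right)} = 3511 - -360 = 3511 + 360 = 3871$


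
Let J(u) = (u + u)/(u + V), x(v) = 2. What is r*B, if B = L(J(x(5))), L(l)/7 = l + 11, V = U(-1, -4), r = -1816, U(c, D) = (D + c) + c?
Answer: -127120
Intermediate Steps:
U(c, D) = D + 2*c
V = -6 (V = -4 + 2*(-1) = -4 - 2 = -6)
J(u) = 2*u/(-6 + u) (J(u) = (u + u)/(u - 6) = (2*u)/(-6 + u) = 2*u/(-6 + u))
L(l) = 77 + 7*l (L(l) = 7*(l + 11) = 7*(11 + l) = 77 + 7*l)
B = 70 (B = 77 + 7*(2*2/(-6 + 2)) = 77 + 7*(2*2/(-4)) = 77 + 7*(2*2*(-1/4)) = 77 + 7*(-1) = 77 - 7 = 70)
r*B = -1816*70 = -127120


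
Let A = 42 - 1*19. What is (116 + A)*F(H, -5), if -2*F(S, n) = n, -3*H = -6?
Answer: 695/2 ≈ 347.50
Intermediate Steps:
H = 2 (H = -⅓*(-6) = 2)
F(S, n) = -n/2
A = 23 (A = 42 - 19 = 23)
(116 + A)*F(H, -5) = (116 + 23)*(-½*(-5)) = 139*(5/2) = 695/2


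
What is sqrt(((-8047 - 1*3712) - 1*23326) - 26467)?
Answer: 4*I*sqrt(3847) ≈ 248.1*I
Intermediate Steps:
sqrt(((-8047 - 1*3712) - 1*23326) - 26467) = sqrt(((-8047 - 3712) - 23326) - 26467) = sqrt((-11759 - 23326) - 26467) = sqrt(-35085 - 26467) = sqrt(-61552) = 4*I*sqrt(3847)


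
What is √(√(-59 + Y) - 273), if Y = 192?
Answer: √(-273 + √133) ≈ 16.17*I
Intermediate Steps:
√(√(-59 + Y) - 273) = √(√(-59 + 192) - 273) = √(√133 - 273) = √(-273 + √133)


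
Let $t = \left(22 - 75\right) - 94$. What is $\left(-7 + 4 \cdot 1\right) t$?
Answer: $441$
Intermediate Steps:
$t = -147$ ($t = -53 - 94 = -147$)
$\left(-7 + 4 \cdot 1\right) t = \left(-7 + 4 \cdot 1\right) \left(-147\right) = \left(-7 + 4\right) \left(-147\right) = \left(-3\right) \left(-147\right) = 441$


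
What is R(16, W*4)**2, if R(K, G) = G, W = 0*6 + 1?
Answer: 16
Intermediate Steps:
W = 1 (W = 0 + 1 = 1)
R(16, W*4)**2 = (1*4)**2 = 4**2 = 16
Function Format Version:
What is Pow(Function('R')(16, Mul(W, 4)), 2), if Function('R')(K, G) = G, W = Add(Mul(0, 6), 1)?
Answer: 16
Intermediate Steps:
W = 1 (W = Add(0, 1) = 1)
Pow(Function('R')(16, Mul(W, 4)), 2) = Pow(Mul(1, 4), 2) = Pow(4, 2) = 16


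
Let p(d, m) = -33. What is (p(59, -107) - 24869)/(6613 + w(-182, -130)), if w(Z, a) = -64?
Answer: -24902/6549 ≈ -3.8024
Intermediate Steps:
(p(59, -107) - 24869)/(6613 + w(-182, -130)) = (-33 - 24869)/(6613 - 64) = -24902/6549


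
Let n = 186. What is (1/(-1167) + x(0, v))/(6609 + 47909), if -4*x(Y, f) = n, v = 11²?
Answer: -108533/127245012 ≈ -0.00085295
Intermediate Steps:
v = 121
x(Y, f) = -93/2 (x(Y, f) = -¼*186 = -93/2)
(1/(-1167) + x(0, v))/(6609 + 47909) = (1/(-1167) - 93/2)/(6609 + 47909) = (-1/1167 - 93/2)/54518 = -108533/2334*1/54518 = -108533/127245012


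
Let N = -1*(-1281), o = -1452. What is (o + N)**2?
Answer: 29241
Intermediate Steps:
N = 1281
(o + N)**2 = (-1452 + 1281)**2 = (-171)**2 = 29241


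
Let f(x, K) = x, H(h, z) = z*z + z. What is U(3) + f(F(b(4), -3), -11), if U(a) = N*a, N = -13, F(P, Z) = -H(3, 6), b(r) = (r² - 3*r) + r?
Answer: -81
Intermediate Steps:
H(h, z) = z + z² (H(h, z) = z² + z = z + z²)
b(r) = r² - 2*r
F(P, Z) = -42 (F(P, Z) = -6*(1 + 6) = -6*7 = -1*42 = -42)
U(a) = -13*a
U(3) + f(F(b(4), -3), -11) = -13*3 - 42 = -39 - 42 = -81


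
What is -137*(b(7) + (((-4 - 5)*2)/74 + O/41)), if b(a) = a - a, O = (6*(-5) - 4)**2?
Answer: -5809211/1517 ≈ -3829.4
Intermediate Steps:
O = 1156 (O = (-30 - 4)**2 = (-34)**2 = 1156)
b(a) = 0
-137*(b(7) + (((-4 - 5)*2)/74 + O/41)) = -137*(0 + (((-4 - 5)*2)/74 + 1156/41)) = -137*(0 + (-9*2*(1/74) + 1156*(1/41))) = -137*(0 + (-18*1/74 + 1156/41)) = -137*(0 + (-9/37 + 1156/41)) = -137*(0 + 42403/1517) = -137*42403/1517 = -5809211/1517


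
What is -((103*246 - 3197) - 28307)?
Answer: 6166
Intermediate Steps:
-((103*246 - 3197) - 28307) = -((25338 - 3197) - 28307) = -(22141 - 28307) = -1*(-6166) = 6166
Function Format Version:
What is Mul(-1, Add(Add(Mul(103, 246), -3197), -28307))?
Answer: 6166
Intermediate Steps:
Mul(-1, Add(Add(Mul(103, 246), -3197), -28307)) = Mul(-1, Add(Add(25338, -3197), -28307)) = Mul(-1, Add(22141, -28307)) = Mul(-1, -6166) = 6166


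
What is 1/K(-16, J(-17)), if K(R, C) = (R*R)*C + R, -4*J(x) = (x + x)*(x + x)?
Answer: -1/74000 ≈ -1.3514e-5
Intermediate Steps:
J(x) = -x² (J(x) = -(x + x)*(x + x)/4 = -2*x*2*x/4 = -x²)
K(R, C) = R + C*R² (K(R, C) = R²*C + R = C*R² + R = R + C*R²)
1/K(-16, J(-17)) = 1/(-16*(1 - 1*(-17)²*(-16))) = 1/(-16*(1 - 1*289*(-16))) = 1/(-16*(1 - 289*(-16))) = 1/(-16*(1 + 4624)) = 1/(-16*4625) = 1/(-74000) = -1/74000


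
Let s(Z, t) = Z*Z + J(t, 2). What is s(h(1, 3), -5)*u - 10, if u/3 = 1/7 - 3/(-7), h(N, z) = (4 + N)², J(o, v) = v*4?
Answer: 7526/7 ≈ 1075.1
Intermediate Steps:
J(o, v) = 4*v
s(Z, t) = 8 + Z² (s(Z, t) = Z*Z + 4*2 = Z² + 8 = 8 + Z²)
u = 12/7 (u = 3*(1/7 - 3/(-7)) = 3*(1*(⅐) - 3*(-⅐)) = 3*(⅐ + 3/7) = 3*(4/7) = 12/7 ≈ 1.7143)
s(h(1, 3), -5)*u - 10 = (8 + ((4 + 1)²)²)*(12/7) - 10 = (8 + (5²)²)*(12/7) - 10 = (8 + 25²)*(12/7) - 10 = (8 + 625)*(12/7) - 10 = 633*(12/7) - 10 = 7596/7 - 10 = 7526/7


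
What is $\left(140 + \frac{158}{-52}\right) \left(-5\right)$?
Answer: $- \frac{17805}{26} \approx -684.81$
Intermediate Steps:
$\left(140 + \frac{158}{-52}\right) \left(-5\right) = \left(140 + 158 \left(- \frac{1}{52}\right)\right) \left(-5\right) = \left(140 - \frac{79}{26}\right) \left(-5\right) = \frac{3561}{26} \left(-5\right) = - \frac{17805}{26}$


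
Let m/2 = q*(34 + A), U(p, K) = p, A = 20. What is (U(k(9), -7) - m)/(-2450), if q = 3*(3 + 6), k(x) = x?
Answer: 2907/2450 ≈ 1.1865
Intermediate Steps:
q = 27 (q = 3*9 = 27)
m = 2916 (m = 2*(27*(34 + 20)) = 2*(27*54) = 2*1458 = 2916)
(U(k(9), -7) - m)/(-2450) = (9 - 1*2916)/(-2450) = (9 - 2916)*(-1/2450) = -2907*(-1/2450) = 2907/2450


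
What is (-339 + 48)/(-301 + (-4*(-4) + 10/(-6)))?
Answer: 873/860 ≈ 1.0151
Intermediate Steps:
(-339 + 48)/(-301 + (-4*(-4) + 10/(-6))) = -291/(-301 + (16 + 10*(-⅙))) = -291/(-301 + (16 - 5/3)) = -291/(-301 + 43/3) = -291/(-860/3) = -291*(-3/860) = 873/860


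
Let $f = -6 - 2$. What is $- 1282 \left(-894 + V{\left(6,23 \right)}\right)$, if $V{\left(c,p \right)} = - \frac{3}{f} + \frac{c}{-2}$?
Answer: $\frac{4597893}{4} \approx 1.1495 \cdot 10^{6}$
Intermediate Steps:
$f = -8$ ($f = -6 - 2 = -8$)
$V{\left(c,p \right)} = \frac{3}{8} - \frac{c}{2}$ ($V{\left(c,p \right)} = - \frac{3}{-8} + \frac{c}{-2} = \left(-3\right) \left(- \frac{1}{8}\right) + c \left(- \frac{1}{2}\right) = \frac{3}{8} - \frac{c}{2}$)
$- 1282 \left(-894 + V{\left(6,23 \right)}\right) = - 1282 \left(-894 + \left(\frac{3}{8} - 3\right)\right) = - 1282 \left(-894 - \frac{21}{8}\right) = \left(-1282\right) \left(- \frac{7173}{8}\right) = \frac{4597893}{4}$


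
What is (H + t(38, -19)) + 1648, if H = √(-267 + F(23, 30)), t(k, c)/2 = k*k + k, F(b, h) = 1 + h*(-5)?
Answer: 4612 + 4*I*√26 ≈ 4612.0 + 20.396*I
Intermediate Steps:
F(b, h) = 1 - 5*h
t(k, c) = 2*k + 2*k² (t(k, c) = 2*(k*k + k) = 2*(k² + k) = 2*(k + k²) = 2*k + 2*k²)
H = 4*I*√26 (H = √(-267 + (1 - 5*30)) = √(-267 + (1 - 150)) = √(-267 - 149) = √(-416) = 4*I*√26 ≈ 20.396*I)
(H + t(38, -19)) + 1648 = (4*I*√26 + 2*38*(1 + 38)) + 1648 = (4*I*√26 + 2*38*39) + 1648 = (4*I*√26 + 2964) + 1648 = (2964 + 4*I*√26) + 1648 = 4612 + 4*I*√26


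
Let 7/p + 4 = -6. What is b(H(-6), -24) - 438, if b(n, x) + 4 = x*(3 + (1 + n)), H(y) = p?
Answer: -2606/5 ≈ -521.20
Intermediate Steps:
p = -7/10 (p = 7/(-4 - 6) = 7/(-10) = 7*(-⅒) = -7/10 ≈ -0.70000)
H(y) = -7/10
b(n, x) = -4 + x*(4 + n) (b(n, x) = -4 + x*(3 + (1 + n)) = -4 + x*(4 + n))
b(H(-6), -24) - 438 = (-4 + 4*(-24) - 7/10*(-24)) - 438 = (-4 - 96 + 84/5) - 438 = -416/5 - 438 = -2606/5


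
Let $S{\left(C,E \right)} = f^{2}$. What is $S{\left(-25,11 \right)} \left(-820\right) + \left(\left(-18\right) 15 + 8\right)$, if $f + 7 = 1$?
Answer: $-29782$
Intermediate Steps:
$f = -6$ ($f = -7 + 1 = -6$)
$S{\left(C,E \right)} = 36$ ($S{\left(C,E \right)} = \left(-6\right)^{2} = 36$)
$S{\left(-25,11 \right)} \left(-820\right) + \left(\left(-18\right) 15 + 8\right) = 36 \left(-820\right) + \left(\left(-18\right) 15 + 8\right) = -29520 + \left(-270 + 8\right) = -29520 - 262 = -29782$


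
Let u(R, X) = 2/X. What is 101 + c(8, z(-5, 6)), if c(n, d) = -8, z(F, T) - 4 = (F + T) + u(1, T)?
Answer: 93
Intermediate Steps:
z(F, T) = 4 + F + T + 2/T (z(F, T) = 4 + ((F + T) + 2/T) = 4 + (F + T + 2/T) = 4 + F + T + 2/T)
101 + c(8, z(-5, 6)) = 101 - 8 = 93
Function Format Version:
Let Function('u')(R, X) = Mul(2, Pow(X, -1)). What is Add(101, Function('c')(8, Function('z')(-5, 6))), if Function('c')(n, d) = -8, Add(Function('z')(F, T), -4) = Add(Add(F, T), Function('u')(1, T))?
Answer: 93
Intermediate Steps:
Function('z')(F, T) = Add(4, F, T, Mul(2, Pow(T, -1))) (Function('z')(F, T) = Add(4, Add(Add(F, T), Mul(2, Pow(T, -1)))) = Add(4, Add(F, T, Mul(2, Pow(T, -1)))) = Add(4, F, T, Mul(2, Pow(T, -1))))
Add(101, Function('c')(8, Function('z')(-5, 6))) = Add(101, -8) = 93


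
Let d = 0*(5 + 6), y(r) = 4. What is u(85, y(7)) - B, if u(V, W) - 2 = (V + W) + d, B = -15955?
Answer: 16046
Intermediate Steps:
d = 0 (d = 0*11 = 0)
u(V, W) = 2 + V + W (u(V, W) = 2 + ((V + W) + 0) = 2 + (V + W) = 2 + V + W)
u(85, y(7)) - B = (2 + 85 + 4) - 1*(-15955) = 91 + 15955 = 16046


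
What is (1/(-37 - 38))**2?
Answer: 1/5625 ≈ 0.00017778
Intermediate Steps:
(1/(-37 - 38))**2 = (1/(-75))**2 = (-1/75)**2 = 1/5625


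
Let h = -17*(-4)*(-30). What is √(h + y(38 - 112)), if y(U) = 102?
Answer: I*√1938 ≈ 44.023*I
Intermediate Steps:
h = -2040 (h = 68*(-30) = -2040)
√(h + y(38 - 112)) = √(-2040 + 102) = √(-1938) = I*√1938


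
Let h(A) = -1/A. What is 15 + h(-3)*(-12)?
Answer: 11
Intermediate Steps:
15 + h(-3)*(-12) = 15 - 1/(-3)*(-12) = 15 - 1*(-1/3)*(-12) = 15 + (1/3)*(-12) = 15 - 4 = 11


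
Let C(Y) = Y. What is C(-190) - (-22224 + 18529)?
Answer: 3505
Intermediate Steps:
C(-190) - (-22224 + 18529) = -190 - (-22224 + 18529) = -190 - 1*(-3695) = -190 + 3695 = 3505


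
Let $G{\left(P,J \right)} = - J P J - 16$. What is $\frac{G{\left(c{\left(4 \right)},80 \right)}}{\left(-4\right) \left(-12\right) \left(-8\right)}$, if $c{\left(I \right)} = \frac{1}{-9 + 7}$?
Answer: $- \frac{199}{24} \approx -8.2917$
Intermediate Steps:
$c{\left(I \right)} = - \frac{1}{2}$ ($c{\left(I \right)} = \frac{1}{-2} = - \frac{1}{2}$)
$G{\left(P,J \right)} = -16 - P J^{2}$ ($G{\left(P,J \right)} = - J P J - 16 = - P J^{2} - 16 = -16 - P J^{2}$)
$\frac{G{\left(c{\left(4 \right)},80 \right)}}{\left(-4\right) \left(-12\right) \left(-8\right)} = \frac{-16 - - \frac{80^{2}}{2}}{\left(-4\right) \left(-12\right) \left(-8\right)} = \frac{-16 - \left(- \frac{1}{2}\right) 6400}{48 \left(-8\right)} = \frac{-16 + 3200}{-384} = 3184 \left(- \frac{1}{384}\right) = - \frac{199}{24}$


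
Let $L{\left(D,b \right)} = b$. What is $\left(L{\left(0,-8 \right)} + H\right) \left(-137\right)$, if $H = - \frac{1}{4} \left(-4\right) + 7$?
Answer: $0$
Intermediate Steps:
$H = 8$ ($H = \left(-1\right) \frac{1}{4} \left(-4\right) + 7 = \left(- \frac{1}{4}\right) \left(-4\right) + 7 = 1 + 7 = 8$)
$\left(L{\left(0,-8 \right)} + H\right) \left(-137\right) = \left(-8 + 8\right) \left(-137\right) = 0 \left(-137\right) = 0$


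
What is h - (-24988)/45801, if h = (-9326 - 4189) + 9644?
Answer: -177270683/45801 ≈ -3870.5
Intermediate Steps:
h = -3871 (h = -13515 + 9644 = -3871)
h - (-24988)/45801 = -3871 - (-24988)/45801 = -3871 - 1*(-24988/45801) = -3871 + 24988/45801 = -177270683/45801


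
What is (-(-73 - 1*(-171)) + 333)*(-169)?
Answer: -39715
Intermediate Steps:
(-(-73 - 1*(-171)) + 333)*(-169) = (-(-73 + 171) + 333)*(-169) = (-1*98 + 333)*(-169) = (-98 + 333)*(-169) = 235*(-169) = -39715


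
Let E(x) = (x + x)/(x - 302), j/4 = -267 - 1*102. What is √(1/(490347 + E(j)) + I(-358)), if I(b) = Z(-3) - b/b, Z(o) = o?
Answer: I*√84456050565044797/145306653 ≈ 2.0*I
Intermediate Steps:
I(b) = -4 (I(b) = -3 - b/b = -3 - 1*1 = -3 - 1 = -4)
j = -1476 (j = 4*(-267 - 1*102) = 4*(-267 - 102) = 4*(-369) = -1476)
E(x) = 2*x/(-302 + x) (E(x) = (2*x)/(-302 + x) = 2*x/(-302 + x))
√(1/(490347 + E(j)) + I(-358)) = √(1/(490347 + 2*(-1476)/(-302 - 1476)) - 4) = √(1/(490347 + 2*(-1476)/(-1778)) - 4) = √(1/(490347 + 2*(-1476)*(-1/1778)) - 4) = √(1/(490347 + 1476/889) - 4) = √(1/(435919959/889) - 4) = √(889/435919959 - 4) = √(-1743678947/435919959) = I*√84456050565044797/145306653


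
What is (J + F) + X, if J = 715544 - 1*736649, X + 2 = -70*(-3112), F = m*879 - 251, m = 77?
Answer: 264165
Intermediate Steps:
F = 67432 (F = 77*879 - 251 = 67683 - 251 = 67432)
X = 217838 (X = -2 - 70*(-3112) = -2 + 217840 = 217838)
J = -21105 (J = 715544 - 736649 = -21105)
(J + F) + X = (-21105 + 67432) + 217838 = 46327 + 217838 = 264165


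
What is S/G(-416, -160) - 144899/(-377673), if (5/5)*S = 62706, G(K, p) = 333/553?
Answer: 1455155007409/13973901 ≈ 1.0413e+5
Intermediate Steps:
G(K, p) = 333/553 (G(K, p) = 333*(1/553) = 333/553)
S = 62706
S/G(-416, -160) - 144899/(-377673) = 62706/(333/553) - 144899/(-377673) = 62706*(553/333) - 144899*(-1/377673) = 11558806/111 + 144899/377673 = 1455155007409/13973901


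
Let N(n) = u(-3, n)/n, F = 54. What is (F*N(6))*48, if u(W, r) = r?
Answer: 2592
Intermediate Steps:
N(n) = 1 (N(n) = n/n = 1)
(F*N(6))*48 = (54*1)*48 = 54*48 = 2592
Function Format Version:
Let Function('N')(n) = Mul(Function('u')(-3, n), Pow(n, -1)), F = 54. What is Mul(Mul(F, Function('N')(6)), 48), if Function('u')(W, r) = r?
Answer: 2592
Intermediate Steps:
Function('N')(n) = 1 (Function('N')(n) = Mul(n, Pow(n, -1)) = 1)
Mul(Mul(F, Function('N')(6)), 48) = Mul(Mul(54, 1), 48) = Mul(54, 48) = 2592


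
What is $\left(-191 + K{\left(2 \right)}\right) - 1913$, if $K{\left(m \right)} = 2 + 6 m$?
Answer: $-2090$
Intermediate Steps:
$\left(-191 + K{\left(2 \right)}\right) - 1913 = \left(-191 + \left(2 + 6 \cdot 2\right)\right) - 1913 = \left(-191 + \left(2 + 12\right)\right) - 1913 = \left(-191 + 14\right) - 1913 = -177 - 1913 = -2090$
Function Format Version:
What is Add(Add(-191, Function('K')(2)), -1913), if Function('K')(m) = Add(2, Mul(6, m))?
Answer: -2090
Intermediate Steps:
Add(Add(-191, Function('K')(2)), -1913) = Add(Add(-191, Add(2, Mul(6, 2))), -1913) = Add(Add(-191, Add(2, 12)), -1913) = Add(Add(-191, 14), -1913) = Add(-177, -1913) = -2090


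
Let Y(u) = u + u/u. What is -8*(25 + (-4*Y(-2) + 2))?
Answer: -248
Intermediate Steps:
Y(u) = 1 + u (Y(u) = u + 1 = 1 + u)
-8*(25 + (-4*Y(-2) + 2)) = -8*(25 + (-4*(1 - 2) + 2)) = -8*(25 + (-4*(-1) + 2)) = -8*(25 + (4 + 2)) = -8*(25 + 6) = -8*31 = -248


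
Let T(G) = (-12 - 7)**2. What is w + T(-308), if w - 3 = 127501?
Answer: 127865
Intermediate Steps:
w = 127504 (w = 3 + 127501 = 127504)
T(G) = 361 (T(G) = (-19)**2 = 361)
w + T(-308) = 127504 + 361 = 127865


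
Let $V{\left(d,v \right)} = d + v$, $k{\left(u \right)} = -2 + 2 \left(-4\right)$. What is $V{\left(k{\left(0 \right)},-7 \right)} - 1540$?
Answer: $-1557$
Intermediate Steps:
$k{\left(u \right)} = -10$ ($k{\left(u \right)} = -2 - 8 = -10$)
$V{\left(k{\left(0 \right)},-7 \right)} - 1540 = \left(-10 - 7\right) - 1540 = -17 - 1540 = -1557$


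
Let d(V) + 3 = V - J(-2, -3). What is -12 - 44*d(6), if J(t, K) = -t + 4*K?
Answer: -584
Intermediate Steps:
d(V) = 7 + V (d(V) = -3 + (V - (-1*(-2) + 4*(-3))) = -3 + (V - (2 - 12)) = -3 + (V - 1*(-10)) = -3 + (V + 10) = -3 + (10 + V) = 7 + V)
-12 - 44*d(6) = -12 - 44*(7 + 6) = -12 - 44*13 = -12 - 572 = -584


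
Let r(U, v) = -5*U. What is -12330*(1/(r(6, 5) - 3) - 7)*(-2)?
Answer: -1907040/11 ≈ -1.7337e+5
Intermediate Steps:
-12330*(1/(r(6, 5) - 3) - 7)*(-2) = -12330*(1/(-5*6 - 3) - 7)*(-2) = -12330*(1/(-30 - 3) - 7)*(-2) = -12330*(1/(-33) - 7)*(-2) = -12330*(-1/33 - 7)*(-2) = -(-953520)*(-2)/11 = -12330*464/33 = -1907040/11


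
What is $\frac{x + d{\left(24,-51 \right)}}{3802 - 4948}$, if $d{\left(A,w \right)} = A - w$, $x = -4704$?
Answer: $\frac{1543}{382} \approx 4.0393$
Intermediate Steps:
$\frac{x + d{\left(24,-51 \right)}}{3802 - 4948} = \frac{-4704 + \left(24 - -51\right)}{3802 - 4948} = \frac{-4704 + \left(24 + 51\right)}{-1146} = \left(-4704 + 75\right) \left(- \frac{1}{1146}\right) = \left(-4629\right) \left(- \frac{1}{1146}\right) = \frac{1543}{382}$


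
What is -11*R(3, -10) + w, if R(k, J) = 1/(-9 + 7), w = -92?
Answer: -173/2 ≈ -86.500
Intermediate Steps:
R(k, J) = -½ (R(k, J) = 1/(-2) = -½)
-11*R(3, -10) + w = -11*(-½) - 92 = 11/2 - 92 = -173/2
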